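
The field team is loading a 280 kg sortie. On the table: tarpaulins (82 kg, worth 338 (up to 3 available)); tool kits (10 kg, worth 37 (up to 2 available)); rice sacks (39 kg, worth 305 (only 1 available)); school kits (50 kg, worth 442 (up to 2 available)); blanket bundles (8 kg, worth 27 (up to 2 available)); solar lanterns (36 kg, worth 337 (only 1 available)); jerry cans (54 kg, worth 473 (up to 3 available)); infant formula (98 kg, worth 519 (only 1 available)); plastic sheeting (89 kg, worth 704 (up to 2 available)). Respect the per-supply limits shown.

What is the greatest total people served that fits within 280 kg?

2398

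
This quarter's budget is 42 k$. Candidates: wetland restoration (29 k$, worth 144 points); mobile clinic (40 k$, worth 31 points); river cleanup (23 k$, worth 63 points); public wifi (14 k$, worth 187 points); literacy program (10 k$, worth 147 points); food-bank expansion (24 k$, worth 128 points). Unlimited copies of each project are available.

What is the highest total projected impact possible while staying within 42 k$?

588

4×literacy program uses 40 of the 42 k$ and totals 588.
Every other selection either busts 42 k$ or fails to beat 588.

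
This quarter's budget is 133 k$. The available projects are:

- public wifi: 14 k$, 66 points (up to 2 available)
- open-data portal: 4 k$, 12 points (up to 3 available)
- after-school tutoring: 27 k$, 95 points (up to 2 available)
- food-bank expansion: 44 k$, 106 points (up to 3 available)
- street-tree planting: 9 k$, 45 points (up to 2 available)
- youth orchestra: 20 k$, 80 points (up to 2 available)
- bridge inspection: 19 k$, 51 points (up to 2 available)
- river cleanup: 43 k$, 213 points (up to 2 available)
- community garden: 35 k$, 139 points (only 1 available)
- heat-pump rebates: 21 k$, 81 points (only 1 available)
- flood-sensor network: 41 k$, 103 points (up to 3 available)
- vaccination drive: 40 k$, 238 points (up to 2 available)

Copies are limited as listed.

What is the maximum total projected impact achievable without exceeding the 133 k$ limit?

734

By projected impact per k$: vaccination drive 5.95, street-tree planting 5.00, river cleanup 4.95 lead.
Filling by ratio: 2×public wifi + open-data portal + 2×street-tree planting + 2×vaccination drive for 710, with 3 k$ left unused.
Dropping 2×public wifi and open-data portal and street-tree planting frees 41 k$; slotting in river cleanup (43 k$) lifts the total to 734 at 132 k$.
Every other selection either busts 133 k$ or exceeds an availability limit or fails to beat 734.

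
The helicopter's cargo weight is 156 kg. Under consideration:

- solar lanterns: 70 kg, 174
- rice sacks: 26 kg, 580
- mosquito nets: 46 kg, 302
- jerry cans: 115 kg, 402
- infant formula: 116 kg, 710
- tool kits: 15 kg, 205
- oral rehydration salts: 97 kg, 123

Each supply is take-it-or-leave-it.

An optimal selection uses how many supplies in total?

The maximum people served within 156 kg is 1290.
rice sacks + infant formula hits 1290 at 142 kg.
All optima have 2 supplies.

2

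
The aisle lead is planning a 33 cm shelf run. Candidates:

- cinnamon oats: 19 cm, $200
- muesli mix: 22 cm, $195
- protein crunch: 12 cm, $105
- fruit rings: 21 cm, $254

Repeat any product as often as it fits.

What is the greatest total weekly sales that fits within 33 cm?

359

Protein crunch + fruit rings uses 33 of the 33 cm and totals 359.
No other feasible combination exceeds 359.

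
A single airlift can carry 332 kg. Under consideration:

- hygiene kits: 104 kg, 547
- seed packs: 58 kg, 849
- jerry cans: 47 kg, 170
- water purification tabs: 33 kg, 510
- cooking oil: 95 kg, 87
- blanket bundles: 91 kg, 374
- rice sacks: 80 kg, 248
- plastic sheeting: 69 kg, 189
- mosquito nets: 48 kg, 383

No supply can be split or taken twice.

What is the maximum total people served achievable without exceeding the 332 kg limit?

Density check — water purification tabs 15.45, seed packs 14.64, mosquito nets 7.98 are the best per kg.
Greedy by ratio would take hygiene kits + seed packs + jerry cans + water purification tabs + mosquito nets: 290 kg used, total 2459.
The 47 kg tied up in jerry cans is better spent on rice sacks — total rises to 2537 (323 kg).

2537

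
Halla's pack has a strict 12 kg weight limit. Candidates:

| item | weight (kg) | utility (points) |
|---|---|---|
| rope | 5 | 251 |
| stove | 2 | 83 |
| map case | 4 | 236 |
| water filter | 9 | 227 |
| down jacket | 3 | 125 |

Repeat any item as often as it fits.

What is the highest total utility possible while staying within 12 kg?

Density check — map case 59.00, rope 50.20, down jacket 41.67, stove 41.50 are the best per kg.
Best packing: 3×map case — 12 kg, 708 total.
Nothing else within 12 kg beats 708.

708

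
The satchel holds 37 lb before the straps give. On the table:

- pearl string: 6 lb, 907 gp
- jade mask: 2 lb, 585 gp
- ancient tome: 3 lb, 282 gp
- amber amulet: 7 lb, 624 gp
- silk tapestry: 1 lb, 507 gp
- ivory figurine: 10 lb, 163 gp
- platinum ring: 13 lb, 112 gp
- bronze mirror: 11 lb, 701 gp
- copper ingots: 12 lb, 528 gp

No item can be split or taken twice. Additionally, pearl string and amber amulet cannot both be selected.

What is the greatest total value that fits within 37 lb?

By value per lb: silk tapestry 507.00, jade mask 292.50, pearl string 151.17, ancient tome 94.00 lead.
Pearl string + jade mask + ancient tome + silk tapestry + bronze mirror + copper ingots uses 35 of the 37 lb and totals 3510.

3510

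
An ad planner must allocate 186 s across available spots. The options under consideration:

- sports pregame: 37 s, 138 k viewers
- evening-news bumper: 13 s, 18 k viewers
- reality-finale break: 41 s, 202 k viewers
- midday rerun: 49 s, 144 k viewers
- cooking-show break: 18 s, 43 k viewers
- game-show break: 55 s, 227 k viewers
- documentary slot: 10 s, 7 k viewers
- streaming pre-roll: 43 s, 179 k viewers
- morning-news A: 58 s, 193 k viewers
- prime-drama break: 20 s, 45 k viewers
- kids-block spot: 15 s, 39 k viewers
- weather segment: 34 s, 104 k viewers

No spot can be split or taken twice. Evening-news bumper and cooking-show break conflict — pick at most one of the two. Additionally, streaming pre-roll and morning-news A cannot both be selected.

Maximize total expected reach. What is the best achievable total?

By expected reach per s: reality-finale break 4.93, streaming pre-roll 4.16, game-show break 4.13, sports pregame 3.73 lead.
Sports pregame + reality-finale break + game-show break + documentary slot + streaming pre-roll uses 186 of the 186 s and totals 753.

753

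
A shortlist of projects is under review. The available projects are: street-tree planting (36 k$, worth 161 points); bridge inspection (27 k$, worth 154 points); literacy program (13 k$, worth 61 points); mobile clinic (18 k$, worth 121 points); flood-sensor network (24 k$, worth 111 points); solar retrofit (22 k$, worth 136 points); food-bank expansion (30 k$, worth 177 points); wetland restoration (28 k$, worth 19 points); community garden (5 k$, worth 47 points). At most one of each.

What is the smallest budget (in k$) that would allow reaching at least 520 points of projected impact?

88

Look for the lowest-budget combination reaching 520.
literacy program + mobile clinic + solar retrofit + food-bank expansion + community garden: 542 projected impact at 88 k$.
Any bundle with less than 88 k$ falls short of 520.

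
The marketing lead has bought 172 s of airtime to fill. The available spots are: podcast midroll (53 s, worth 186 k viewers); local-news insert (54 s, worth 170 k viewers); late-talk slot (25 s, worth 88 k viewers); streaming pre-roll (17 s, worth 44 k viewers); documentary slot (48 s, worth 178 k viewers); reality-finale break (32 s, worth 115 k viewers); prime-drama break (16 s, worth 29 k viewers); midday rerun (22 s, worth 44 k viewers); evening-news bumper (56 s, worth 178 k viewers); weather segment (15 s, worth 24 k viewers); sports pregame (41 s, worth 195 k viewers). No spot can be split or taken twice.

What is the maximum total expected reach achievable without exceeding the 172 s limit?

647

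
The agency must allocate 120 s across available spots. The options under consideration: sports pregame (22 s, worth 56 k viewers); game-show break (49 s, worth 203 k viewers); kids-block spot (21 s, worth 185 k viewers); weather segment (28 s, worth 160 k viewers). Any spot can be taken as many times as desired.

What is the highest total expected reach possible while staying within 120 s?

925

Ranking by ratio (expected reach/s): kids-block spot 8.81, weather segment 5.71, game-show break 4.14, sports pregame 2.55.
Best packing: 5×kids-block spot — 105 s, 925 total.
Nothing else within 120 s beats 925.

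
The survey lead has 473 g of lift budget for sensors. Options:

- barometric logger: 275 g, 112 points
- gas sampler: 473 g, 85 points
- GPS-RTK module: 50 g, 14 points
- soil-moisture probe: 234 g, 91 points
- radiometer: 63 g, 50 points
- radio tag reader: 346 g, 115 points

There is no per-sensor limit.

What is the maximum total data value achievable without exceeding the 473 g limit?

Ranking by ratio (data value/g): radiometer 0.79, barometric logger 0.41, soil-moisture probe 0.39.
The ratio ordering already packs tightly: 7×radiometer, 441 g, 350.
No other feasible combination exceeds 350.

350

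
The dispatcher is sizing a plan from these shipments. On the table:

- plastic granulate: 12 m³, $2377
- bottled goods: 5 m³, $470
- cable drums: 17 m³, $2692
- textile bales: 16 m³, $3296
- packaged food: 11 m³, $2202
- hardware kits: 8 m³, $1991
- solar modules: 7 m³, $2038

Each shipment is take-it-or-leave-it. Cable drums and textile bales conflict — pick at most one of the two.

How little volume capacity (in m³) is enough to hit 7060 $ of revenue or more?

Look for the lowest-volume combination reaching 7060.
Taking textile bales + hardware kits + solar modules gives 7325 (≥ 7060) for 31 m³.
Any bundle with less than 31 m³ falls short of 7060.

31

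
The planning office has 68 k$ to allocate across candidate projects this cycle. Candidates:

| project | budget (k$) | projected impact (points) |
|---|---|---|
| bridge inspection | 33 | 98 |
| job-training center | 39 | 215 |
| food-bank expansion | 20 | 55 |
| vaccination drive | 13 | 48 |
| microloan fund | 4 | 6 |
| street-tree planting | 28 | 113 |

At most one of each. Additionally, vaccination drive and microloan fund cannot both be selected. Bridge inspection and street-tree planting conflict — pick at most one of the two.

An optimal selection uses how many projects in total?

2

Best achievable projected impact is 328.
job-training center + street-tree planting hits 328 at 67 k$.
Any selection reaching 328 contains exactly 2 projects.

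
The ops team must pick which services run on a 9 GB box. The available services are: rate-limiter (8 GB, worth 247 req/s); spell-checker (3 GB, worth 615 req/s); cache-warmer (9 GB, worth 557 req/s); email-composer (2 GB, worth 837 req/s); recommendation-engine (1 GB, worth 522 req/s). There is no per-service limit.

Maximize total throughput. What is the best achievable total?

4698

By throughput per GB: recommendation-engine 522.00, email-composer 418.50, spell-checker 205.00, cache-warmer 61.89 lead.
Best packing: 9×recommendation-engine — 9 GB, 4698 total.
That's the maximum — no swap from here does better than 4698.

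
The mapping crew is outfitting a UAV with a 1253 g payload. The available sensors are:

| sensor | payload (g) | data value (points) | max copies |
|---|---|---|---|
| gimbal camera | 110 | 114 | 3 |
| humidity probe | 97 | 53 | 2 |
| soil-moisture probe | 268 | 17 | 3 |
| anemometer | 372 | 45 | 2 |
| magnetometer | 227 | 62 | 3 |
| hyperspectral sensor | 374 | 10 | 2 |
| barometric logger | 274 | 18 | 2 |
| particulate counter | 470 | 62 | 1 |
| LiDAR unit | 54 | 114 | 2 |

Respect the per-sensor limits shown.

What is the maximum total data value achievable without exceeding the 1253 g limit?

By data value per g: LiDAR unit 2.11, gimbal camera 1.04, humidity probe 0.55, magnetometer 0.27 lead.
The ratio heuristic lands on 3×gimbal camera + 2×humidity probe + 2×magnetometer + 2×LiDAR unit (800) but leaves 167 g idle.
The 97 g tied up in humidity probe is better spent on magnetometer — total rises to 809 (1216 g).
Nothing else within 1253 g beats 809.

809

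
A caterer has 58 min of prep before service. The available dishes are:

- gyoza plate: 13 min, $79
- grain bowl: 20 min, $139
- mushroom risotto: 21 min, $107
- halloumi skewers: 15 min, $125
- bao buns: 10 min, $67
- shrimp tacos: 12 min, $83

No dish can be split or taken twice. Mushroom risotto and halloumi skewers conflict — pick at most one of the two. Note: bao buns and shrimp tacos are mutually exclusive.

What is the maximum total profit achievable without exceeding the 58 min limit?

Best packing: gyoza plate + grain bowl + halloumi skewers + bao buns — 58 min, 410 total.
The closest alternative, grain bowl + halloumi skewers + shrimp tacos, reaches only 347.

410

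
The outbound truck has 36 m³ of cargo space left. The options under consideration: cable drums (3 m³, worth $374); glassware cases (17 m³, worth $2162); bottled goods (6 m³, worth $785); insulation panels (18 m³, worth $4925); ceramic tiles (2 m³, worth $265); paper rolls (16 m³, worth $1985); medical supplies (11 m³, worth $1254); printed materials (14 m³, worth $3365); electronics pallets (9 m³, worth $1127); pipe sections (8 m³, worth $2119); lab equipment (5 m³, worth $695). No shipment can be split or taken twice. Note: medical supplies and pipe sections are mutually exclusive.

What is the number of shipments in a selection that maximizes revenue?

Best achievable revenue is 8664.
cable drums + insulation panels + printed materials hits 8664 at 35 m³.
Every optimal selection uses 3 shipments.

3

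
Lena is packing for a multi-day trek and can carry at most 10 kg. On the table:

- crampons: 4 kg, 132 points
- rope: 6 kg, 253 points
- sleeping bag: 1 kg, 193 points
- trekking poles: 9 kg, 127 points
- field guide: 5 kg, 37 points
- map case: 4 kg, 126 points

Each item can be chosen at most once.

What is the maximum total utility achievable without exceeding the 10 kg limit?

Density check — sleeping bag 193.00, rope 42.17, crampons 33.00 are the best per kg.
The ratio heuristic lands on rope + sleeping bag (446) but leaves 3 kg idle.
The 6 kg tied up in rope is better spent on crampons + map case — total rises to 451 (9 kg).

451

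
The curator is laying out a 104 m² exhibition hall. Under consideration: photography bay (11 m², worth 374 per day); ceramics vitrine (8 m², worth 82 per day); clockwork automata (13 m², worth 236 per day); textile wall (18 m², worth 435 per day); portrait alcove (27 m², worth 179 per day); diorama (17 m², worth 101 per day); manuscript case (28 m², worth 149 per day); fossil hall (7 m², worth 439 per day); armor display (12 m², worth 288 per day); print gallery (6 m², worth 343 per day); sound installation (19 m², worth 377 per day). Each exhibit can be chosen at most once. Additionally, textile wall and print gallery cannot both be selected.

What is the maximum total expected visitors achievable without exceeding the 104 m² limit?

2318

By expected visitors per m²: fossil hall 62.71, print gallery 57.17, photography bay 34.00 lead.
Best packing: photography bay + ceramics vitrine + clockwork automata + portrait alcove + fossil hall + armor display + print gallery + sound installation — 103 m², 2318 total.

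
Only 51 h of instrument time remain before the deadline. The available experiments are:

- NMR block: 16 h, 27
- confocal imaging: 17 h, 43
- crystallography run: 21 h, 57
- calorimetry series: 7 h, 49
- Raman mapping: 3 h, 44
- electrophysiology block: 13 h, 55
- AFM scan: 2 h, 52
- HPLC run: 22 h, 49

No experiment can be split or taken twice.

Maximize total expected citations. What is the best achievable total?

257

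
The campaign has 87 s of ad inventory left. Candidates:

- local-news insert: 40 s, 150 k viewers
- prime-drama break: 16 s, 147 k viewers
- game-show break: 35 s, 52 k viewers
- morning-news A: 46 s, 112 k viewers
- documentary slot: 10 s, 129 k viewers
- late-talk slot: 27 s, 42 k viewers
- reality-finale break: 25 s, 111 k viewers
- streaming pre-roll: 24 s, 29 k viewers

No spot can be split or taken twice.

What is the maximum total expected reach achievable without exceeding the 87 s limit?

439

A density-first pass picks prime-drama break + documentary slot + late-talk slot + reality-finale break — 429 at 78 s.
The 27 s tied up in late-talk slot is better spent on game-show break — total rises to 439 (86 s).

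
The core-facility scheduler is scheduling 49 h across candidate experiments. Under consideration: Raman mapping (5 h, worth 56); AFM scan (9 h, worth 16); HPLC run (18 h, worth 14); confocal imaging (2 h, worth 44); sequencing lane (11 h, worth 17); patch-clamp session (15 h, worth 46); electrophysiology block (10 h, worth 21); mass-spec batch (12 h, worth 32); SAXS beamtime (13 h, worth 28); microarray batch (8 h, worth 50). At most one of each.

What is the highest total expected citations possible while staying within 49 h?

The ratio heuristic lands on Raman mapping + confocal imaging + patch-clamp session + mass-spec batch + microarray batch (228) but leaves 7 h idle.
The 12 h tied up in mass-spec batch is better spent on AFM scan + electrophysiology block — total rises to 233 (49 h).
Every other selection either busts 49 h or fails to beat 233.

233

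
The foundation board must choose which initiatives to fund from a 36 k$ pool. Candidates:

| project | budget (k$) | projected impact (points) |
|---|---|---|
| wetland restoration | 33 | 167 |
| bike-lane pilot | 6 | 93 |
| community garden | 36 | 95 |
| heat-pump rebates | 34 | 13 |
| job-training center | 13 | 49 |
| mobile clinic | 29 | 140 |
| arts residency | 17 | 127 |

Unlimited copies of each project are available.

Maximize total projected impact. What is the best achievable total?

558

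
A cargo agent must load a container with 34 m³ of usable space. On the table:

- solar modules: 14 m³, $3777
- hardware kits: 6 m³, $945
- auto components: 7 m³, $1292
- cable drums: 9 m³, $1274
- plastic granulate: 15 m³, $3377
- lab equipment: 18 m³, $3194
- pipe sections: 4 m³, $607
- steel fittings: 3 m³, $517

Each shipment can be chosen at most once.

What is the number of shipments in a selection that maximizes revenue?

The maximum revenue within 34 m³ is 7761.
For example solar modules + plastic granulate + pipe sections achieves it, using 33 m³.
All optima have 3 shipments.

3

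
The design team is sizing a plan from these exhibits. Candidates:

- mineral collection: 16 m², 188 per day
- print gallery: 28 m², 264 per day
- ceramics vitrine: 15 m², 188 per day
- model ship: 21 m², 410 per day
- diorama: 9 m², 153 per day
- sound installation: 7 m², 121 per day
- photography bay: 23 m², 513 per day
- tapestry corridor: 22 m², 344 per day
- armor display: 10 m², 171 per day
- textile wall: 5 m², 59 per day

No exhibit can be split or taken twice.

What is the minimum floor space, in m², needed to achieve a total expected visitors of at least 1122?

58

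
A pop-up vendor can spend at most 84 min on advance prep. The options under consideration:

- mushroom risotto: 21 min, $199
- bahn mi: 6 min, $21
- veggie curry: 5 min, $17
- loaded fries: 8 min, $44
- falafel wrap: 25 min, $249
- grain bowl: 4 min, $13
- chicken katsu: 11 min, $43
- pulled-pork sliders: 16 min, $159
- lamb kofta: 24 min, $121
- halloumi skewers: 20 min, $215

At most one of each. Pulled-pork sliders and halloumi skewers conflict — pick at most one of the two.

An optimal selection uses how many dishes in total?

6

Best achievable profit is 741.
For example mushroom risotto + bahn mi + loaded fries + falafel wrap + grain bowl + halloumi skewers achieves it, using 84 min.
Every optimal selection uses 6 dishes.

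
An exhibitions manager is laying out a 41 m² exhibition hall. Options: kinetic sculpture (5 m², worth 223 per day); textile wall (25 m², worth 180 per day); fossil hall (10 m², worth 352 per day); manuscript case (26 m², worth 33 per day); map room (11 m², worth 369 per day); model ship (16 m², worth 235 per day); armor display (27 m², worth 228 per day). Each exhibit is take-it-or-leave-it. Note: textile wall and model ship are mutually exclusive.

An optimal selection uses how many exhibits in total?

3

Optimal total is 956.
For example fossil hall + map room + model ship achieves it, using 37 m².
Any selection reaching 956 contains exactly 3 exhibits.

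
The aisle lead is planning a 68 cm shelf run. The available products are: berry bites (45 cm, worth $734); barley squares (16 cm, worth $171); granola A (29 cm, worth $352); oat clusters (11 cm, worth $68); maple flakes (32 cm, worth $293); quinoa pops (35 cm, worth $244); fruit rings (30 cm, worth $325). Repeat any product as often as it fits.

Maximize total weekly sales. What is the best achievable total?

The ratio ordering already packs tightly: berry bites + barley squares, 61 cm, 905.
Nothing else within 68 cm beats 905.

905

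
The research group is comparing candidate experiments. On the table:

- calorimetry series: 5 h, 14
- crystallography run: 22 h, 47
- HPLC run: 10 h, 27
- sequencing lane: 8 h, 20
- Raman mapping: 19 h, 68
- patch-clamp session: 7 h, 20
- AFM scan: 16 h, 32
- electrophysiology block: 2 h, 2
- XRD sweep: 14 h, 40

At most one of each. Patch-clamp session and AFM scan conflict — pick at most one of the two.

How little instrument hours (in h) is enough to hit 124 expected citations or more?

40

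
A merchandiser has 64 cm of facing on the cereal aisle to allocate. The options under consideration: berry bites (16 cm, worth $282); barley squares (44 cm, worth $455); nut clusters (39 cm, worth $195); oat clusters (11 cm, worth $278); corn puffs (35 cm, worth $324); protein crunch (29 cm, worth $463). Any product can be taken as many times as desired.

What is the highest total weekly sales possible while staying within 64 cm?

1394

Ranking by ratio (weekly sales/cm): oat clusters 25.27, berry bites 17.62, protein crunch 15.97, barley squares 10.34.
The ratio heuristic lands on 5×oat clusters (1390) but leaves 9 cm idle.
The 11 cm tied up in oat clusters is better spent on berry bites — total rises to 1394 (60 cm).
That's the maximum — no swap from here does better than 1394.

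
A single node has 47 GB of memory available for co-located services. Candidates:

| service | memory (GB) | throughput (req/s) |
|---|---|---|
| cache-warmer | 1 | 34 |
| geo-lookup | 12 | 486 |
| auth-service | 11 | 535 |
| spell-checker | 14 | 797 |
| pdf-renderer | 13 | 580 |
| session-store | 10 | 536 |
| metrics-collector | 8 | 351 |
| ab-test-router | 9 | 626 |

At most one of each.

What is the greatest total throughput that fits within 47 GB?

The ratio heuristic lands on cache-warmer + auth-service + spell-checker + session-store + ab-test-router (2528) but leaves 2 GB idle.
The 11 GB tied up in auth-service is better spent on pdf-renderer — total rises to 2573 (47 GB).

2573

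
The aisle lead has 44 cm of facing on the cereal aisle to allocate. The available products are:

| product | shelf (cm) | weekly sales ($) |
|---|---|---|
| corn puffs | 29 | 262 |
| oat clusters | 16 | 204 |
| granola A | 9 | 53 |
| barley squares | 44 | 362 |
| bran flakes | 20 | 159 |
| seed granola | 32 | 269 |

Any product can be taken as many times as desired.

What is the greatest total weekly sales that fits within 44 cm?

461

The ratio ordering already packs tightly: 2×oat clusters + granola A, 41 cm, 461.
The spare 3 cm is too small for any remaining product, and no exchange beats 461.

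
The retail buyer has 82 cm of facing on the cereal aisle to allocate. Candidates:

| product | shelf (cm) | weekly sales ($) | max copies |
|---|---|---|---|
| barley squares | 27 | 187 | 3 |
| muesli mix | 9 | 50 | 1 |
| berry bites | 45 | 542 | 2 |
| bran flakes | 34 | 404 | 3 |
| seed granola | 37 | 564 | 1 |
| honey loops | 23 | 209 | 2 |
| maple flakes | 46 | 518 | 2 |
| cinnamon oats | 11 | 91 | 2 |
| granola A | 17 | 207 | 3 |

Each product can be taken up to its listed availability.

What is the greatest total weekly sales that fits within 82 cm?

1106

Ranking by ratio (weekly sales/cm): seed granola 15.24, granola A 12.18, berry bites 12.04, bran flakes 11.88.
Taking the top-ratio products first gives seed granola + cinnamon oats + 2×granola A for 1069 (82 cm).
The 45 cm tied up in cinnamon oats and 2×granola A is better spent on berry bites — total rises to 1106 (82 cm).
Every other selection either busts 82 cm or exceeds an availability limit or fails to beat 1106.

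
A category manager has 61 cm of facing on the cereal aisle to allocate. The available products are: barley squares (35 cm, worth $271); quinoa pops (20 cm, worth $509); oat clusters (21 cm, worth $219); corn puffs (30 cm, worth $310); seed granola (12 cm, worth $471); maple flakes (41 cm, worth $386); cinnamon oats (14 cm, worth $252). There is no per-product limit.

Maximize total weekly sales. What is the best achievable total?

Taking 5×seed granola: 60 cm used, 2355 in weekly sales.

2355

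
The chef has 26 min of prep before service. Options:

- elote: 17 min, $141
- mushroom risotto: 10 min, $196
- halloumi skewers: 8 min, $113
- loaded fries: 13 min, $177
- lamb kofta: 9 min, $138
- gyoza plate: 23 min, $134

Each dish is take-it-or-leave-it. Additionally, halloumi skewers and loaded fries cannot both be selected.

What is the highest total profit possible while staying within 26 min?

373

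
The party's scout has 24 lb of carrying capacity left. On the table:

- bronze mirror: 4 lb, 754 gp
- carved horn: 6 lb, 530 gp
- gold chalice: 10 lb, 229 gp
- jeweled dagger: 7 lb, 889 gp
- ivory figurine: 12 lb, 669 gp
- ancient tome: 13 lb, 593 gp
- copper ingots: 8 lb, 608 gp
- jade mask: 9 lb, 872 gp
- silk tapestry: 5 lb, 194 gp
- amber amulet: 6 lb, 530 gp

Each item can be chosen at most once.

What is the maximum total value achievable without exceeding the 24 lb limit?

2703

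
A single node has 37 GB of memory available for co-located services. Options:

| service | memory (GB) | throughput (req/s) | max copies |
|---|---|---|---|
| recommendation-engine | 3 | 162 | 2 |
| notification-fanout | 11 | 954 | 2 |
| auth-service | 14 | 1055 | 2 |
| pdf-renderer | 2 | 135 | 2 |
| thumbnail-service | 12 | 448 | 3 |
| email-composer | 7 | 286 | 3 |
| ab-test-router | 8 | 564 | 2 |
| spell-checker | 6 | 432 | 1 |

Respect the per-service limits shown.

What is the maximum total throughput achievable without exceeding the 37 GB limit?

Best packing: 2×notification-fanout + auth-service — 36 GB, 2963 total.
No other feasible combination exceeds 2963.

2963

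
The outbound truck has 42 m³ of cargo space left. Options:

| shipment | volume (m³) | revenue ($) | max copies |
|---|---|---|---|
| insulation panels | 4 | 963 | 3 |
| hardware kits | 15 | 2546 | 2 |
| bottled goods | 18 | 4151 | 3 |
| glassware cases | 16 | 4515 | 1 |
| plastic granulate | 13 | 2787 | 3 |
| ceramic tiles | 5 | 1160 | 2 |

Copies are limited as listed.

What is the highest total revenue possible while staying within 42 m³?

Filling by ratio: 3×insulation panels + glassware cases + 2×ceramic tiles for 9724, with 4 m³ left unused.
Dropping insulation panels and 2×ceramic tiles frees 14 m³; slotting in bottled goods (18 m³) lifts the total to 10592 at 42 m³.

10592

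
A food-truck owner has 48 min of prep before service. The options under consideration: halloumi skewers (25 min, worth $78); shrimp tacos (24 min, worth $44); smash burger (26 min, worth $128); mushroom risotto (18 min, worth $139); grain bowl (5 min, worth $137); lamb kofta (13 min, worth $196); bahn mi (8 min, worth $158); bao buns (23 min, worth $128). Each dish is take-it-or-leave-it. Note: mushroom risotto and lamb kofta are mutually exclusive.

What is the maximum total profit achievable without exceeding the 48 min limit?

491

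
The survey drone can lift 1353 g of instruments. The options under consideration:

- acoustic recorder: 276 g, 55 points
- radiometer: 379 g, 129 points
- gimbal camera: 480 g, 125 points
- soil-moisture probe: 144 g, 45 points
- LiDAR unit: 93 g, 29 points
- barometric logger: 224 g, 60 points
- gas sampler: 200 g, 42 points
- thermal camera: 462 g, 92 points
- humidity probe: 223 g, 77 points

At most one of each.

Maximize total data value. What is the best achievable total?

Greedy by ratio would take radiometer + soil-moisture probe + LiDAR unit + barometric logger + gas sampler + humidity probe: 1263 g used, total 382.
Dropping barometric logger and gas sampler frees 424 g; slotting in gimbal camera (480 g) lifts the total to 405 at 1319 g.
An exhaustive check of the 512 subsets confirms 405.

405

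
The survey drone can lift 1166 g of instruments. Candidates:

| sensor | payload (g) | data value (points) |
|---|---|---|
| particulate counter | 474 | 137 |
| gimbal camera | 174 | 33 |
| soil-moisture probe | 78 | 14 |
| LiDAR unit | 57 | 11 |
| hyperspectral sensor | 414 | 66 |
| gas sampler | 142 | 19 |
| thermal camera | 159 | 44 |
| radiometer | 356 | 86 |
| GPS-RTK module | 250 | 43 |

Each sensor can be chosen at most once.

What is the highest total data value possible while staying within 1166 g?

300

By data value per g: particulate counter 0.29, thermal camera 0.28, radiometer 0.24, LiDAR unit 0.19 lead.
A density-first pass picks particulate counter + soil-moisture probe + LiDAR unit + thermal camera + radiometer — 292 at 1124 g.
Replace soil-moisture probe and LiDAR unit with gimbal camera: the trade gains 8 net, giving 300 at 1163 g.
The closest alternative, particulate counter + soil-moisture probe + LiDAR unit + thermal camera + radiometer, reaches only 292.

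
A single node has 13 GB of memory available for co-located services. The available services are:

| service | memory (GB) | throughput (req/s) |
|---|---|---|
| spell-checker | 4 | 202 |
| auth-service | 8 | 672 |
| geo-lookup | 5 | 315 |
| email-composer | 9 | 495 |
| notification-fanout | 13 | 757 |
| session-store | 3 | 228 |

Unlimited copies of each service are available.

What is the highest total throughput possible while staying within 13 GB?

987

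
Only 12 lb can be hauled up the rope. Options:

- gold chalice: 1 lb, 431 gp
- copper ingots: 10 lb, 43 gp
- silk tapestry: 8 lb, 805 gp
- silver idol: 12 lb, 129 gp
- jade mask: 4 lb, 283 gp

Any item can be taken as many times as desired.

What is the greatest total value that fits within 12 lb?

Ranking by ratio (value/lb): gold chalice 431.00, silk tapestry 100.62, jade mask 70.75.
Best packing: 12×gold chalice — 12 lb, 5172 total.

5172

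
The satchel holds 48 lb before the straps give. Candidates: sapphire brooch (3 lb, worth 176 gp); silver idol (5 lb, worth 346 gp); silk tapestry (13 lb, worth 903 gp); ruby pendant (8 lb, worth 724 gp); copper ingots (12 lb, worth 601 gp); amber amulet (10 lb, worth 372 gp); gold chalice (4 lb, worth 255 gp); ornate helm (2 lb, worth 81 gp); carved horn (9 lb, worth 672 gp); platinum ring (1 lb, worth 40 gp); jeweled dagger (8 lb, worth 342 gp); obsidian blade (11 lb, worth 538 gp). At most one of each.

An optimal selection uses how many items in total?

6

The maximum value within 48 lb is 3286.
For example silver idol + silk tapestry + ruby pendant + copper ingots + carved horn + platinum ring achieves it, using 48 lb.
Any selection reaching 3286 contains exactly 6 items.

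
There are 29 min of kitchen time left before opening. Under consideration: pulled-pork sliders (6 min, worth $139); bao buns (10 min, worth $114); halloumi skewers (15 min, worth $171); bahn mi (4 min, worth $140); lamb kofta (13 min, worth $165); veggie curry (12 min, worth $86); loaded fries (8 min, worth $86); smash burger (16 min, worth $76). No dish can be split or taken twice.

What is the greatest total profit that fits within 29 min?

A density-first pass picks pulled-pork sliders + bahn mi + lamb kofta — 444 at 23 min.
Replace lamb kofta with bao buns + loaded fries: the trade gains 35 net, giving 479 at 28 min.

479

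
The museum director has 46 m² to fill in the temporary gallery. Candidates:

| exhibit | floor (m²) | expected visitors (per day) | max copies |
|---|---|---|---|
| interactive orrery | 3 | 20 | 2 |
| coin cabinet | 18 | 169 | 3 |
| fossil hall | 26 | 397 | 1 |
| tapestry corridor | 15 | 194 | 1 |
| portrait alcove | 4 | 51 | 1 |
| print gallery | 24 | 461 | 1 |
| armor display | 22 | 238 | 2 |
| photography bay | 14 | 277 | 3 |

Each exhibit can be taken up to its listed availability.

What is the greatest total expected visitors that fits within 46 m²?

882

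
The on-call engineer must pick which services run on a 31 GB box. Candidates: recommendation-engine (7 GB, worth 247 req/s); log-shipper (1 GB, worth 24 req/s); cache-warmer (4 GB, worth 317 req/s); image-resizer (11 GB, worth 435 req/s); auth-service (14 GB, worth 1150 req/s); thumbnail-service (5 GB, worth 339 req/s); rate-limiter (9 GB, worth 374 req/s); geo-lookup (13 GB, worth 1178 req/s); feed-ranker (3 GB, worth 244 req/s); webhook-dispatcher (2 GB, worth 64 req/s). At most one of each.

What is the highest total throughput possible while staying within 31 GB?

2645

A density-first pass picks log-shipper + auth-service + geo-lookup + feed-ranker — 2596 at 31 GB.
Dropping log-shipper and feed-ranker frees 4 GB; slotting in cache-warmer (4 GB) lifts the total to 2645 at 31 GB.
That's the maximum — no swap from here does better than 2645.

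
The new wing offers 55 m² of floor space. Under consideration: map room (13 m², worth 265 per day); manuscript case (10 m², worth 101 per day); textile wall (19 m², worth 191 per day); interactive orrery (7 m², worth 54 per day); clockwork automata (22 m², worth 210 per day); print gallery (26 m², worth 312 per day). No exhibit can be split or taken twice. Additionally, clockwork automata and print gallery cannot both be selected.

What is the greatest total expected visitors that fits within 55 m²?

Best packing: map room + manuscript case + print gallery — 49 m², 678 total.
That's the maximum — no feasible swap from here does better than 678.

678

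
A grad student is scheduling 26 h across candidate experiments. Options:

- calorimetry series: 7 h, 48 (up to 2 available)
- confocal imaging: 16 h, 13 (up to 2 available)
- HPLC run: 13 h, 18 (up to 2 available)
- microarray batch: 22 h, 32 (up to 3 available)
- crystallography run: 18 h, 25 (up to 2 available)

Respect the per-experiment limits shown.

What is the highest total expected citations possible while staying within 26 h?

96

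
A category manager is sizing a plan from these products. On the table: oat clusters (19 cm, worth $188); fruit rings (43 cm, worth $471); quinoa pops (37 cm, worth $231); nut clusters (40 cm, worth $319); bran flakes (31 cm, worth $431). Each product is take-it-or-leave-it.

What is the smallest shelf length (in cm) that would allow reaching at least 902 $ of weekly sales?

Need the lightest bundle worth ≥ 902.
fruit rings + bran flakes: 902 weekly sales at 74 cm.
Any bundle with less than 74 cm falls short of 902.

74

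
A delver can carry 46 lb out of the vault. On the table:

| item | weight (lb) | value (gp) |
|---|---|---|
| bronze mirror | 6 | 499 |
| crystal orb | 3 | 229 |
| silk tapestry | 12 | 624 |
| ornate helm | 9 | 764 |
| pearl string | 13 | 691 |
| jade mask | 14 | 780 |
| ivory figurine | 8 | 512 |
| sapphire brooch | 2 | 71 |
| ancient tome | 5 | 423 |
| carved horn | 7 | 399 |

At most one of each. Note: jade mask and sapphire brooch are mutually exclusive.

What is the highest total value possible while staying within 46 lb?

3207

The ratio heuristic lands on bronze mirror + crystal orb + ornate helm + ivory figurine + sapphire brooch + ancient tome + carved horn (2897) but leaves 6 lb idle.
Replace sapphire brooch and carved horn with jade mask: the trade gains 310 net, giving 3207 at 45 lb.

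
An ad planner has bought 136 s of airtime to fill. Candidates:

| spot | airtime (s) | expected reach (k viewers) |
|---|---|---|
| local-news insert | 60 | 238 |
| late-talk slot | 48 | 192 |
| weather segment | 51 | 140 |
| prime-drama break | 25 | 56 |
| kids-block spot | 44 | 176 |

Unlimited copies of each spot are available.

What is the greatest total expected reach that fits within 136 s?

Greedy by ratio would take 2×late-talk slot + prime-drama break: 121 s used, total 440.
Replace late-talk slot and prime-drama break with 2×kids-block spot: the trade gains 104 net, giving 544 at 136 s.

544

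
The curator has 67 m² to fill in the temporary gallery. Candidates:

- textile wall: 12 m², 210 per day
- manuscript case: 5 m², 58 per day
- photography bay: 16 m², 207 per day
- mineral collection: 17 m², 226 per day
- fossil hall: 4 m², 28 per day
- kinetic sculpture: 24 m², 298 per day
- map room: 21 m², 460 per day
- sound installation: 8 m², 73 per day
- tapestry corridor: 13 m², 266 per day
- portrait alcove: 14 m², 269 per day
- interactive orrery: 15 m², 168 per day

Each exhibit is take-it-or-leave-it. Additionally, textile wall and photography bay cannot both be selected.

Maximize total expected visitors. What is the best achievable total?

Density check — map room 21.90, tapestry corridor 20.46, portrait alcove 19.21, textile wall 17.50 are the best per m².
Taking textile wall + manuscript case + map room + tapestry corridor + portrait alcove: 65 m² used, 1263 in expected visitors.

1263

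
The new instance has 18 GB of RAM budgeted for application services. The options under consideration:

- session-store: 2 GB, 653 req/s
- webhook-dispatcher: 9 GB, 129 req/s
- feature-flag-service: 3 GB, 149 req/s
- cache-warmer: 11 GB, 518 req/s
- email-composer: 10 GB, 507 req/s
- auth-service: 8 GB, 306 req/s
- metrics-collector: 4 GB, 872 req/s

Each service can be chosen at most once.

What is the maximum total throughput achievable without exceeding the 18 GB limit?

2043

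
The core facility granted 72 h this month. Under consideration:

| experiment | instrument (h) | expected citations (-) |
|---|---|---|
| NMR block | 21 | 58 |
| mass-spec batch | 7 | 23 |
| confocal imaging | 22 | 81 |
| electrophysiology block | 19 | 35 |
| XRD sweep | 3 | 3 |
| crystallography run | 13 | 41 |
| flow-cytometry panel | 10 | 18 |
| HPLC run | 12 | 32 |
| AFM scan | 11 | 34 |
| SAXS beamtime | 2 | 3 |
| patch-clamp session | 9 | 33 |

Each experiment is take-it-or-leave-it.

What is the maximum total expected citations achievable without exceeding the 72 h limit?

236

Taking the top-ratio experiments first gives mass-spec batch + confocal imaging + crystallography run + flow-cytometry panel + AFM scan + patch-clamp session for 230 (72 h).
The 21 h tied up in flow-cytometry panel and AFM scan is better spent on NMR block — total rises to 236 (72 h).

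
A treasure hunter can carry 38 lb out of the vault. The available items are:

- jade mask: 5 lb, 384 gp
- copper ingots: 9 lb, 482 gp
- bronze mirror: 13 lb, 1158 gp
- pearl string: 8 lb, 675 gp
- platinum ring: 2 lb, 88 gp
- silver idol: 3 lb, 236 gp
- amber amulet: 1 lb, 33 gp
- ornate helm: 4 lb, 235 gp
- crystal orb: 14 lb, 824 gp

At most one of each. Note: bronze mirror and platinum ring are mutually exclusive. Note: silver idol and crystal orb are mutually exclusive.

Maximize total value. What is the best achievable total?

2935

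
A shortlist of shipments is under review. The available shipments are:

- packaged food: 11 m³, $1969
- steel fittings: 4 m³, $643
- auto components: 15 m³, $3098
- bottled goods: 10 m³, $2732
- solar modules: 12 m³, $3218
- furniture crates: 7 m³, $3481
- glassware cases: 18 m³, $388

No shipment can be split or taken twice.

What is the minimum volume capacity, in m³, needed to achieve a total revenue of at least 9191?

29

Need the lightest bundle worth ≥ 9191.
bottled goods + solar modules + furniture crates reaches 9431 using 29 m³.
No combination under 29 m³ hits 9191.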